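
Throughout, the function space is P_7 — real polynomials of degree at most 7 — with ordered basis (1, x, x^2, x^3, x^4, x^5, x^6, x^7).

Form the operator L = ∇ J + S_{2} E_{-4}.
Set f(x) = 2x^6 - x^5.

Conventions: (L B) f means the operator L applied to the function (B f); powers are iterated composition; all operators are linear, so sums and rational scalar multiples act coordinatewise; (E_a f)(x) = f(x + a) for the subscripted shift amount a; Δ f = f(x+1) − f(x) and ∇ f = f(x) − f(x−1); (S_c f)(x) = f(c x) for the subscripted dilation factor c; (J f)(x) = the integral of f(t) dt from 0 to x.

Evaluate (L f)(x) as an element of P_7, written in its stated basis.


J f = (2/7)x^7 - (1/6)x^6
∇ J f = 2x^6 - 7x^5 + (25/2)x^4 - (40/3)x^3 + (17/2)x^2 - 3x + 19/42
E_{-4} f = 2x^6 - 49x^5 + 500x^4 - 2720x^3 + 8320x^2 - 13568x + 9216
S_{2} E_{-4} f = 128x^6 - 1568x^5 + 8000x^4 - 21760x^3 + 33280x^2 - 27136x + 9216
(∇ J + S_{2} E_{-4}) f = 130x^6 - 1575x^5 + (16025/2)x^4 - (65320/3)x^3 + (66577/2)x^2 - 27139x + 387091/42

the result is g(x) = 130x^6 - 1575x^5 + (16025/2)x^4 - (65320/3)x^3 + (66577/2)x^2 - 27139x + 387091/42


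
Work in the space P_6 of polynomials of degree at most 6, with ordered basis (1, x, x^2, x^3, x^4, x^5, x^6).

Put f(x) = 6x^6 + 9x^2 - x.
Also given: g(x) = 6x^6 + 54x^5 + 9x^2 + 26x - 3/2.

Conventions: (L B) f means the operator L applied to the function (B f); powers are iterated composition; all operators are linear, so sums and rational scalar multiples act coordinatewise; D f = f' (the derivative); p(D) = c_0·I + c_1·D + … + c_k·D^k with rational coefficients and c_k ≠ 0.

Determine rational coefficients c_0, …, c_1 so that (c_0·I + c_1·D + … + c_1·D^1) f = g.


p(D) = I + (3/2)·D, i.e. c_0 = 1, c_1 = 3/2

D^0 f = 6x^6 + 9x^2 - x
D^1 f = 36x^5 + 18x - 1
matching coefficients of g against c_0 f + c_1 Df + … from the top degree down determines the c_i
solution: c_0 = 1, c_1 = 3/2


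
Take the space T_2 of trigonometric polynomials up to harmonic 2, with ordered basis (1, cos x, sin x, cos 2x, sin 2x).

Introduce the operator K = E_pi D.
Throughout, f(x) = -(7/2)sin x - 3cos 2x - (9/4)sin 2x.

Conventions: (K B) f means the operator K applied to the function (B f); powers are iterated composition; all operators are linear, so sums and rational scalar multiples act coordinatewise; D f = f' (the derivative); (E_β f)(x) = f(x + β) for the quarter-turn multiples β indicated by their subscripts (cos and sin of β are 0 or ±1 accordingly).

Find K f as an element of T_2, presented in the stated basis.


D f = -(7/2)cos x - (9/2)cos 2x + 6sin 2x
E_pi D f = (7/2)cos x - (9/2)cos 2x + 6sin 2x

g(x) = (7/2)cos x - (9/2)cos 2x + 6sin 2x


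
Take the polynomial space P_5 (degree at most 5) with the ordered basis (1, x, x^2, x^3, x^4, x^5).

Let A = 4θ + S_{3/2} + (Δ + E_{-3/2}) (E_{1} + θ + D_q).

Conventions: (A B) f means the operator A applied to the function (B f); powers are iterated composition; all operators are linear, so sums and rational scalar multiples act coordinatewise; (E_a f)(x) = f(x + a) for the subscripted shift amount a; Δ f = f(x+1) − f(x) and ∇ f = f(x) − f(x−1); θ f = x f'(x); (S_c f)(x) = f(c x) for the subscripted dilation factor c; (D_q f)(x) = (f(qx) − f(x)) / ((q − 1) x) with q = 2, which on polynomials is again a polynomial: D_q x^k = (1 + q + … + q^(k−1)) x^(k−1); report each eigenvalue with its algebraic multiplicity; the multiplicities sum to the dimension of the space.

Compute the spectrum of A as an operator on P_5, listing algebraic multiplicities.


image of 1: 2
image of x: (15/2)x + 1
image of x^2: (53/4)x^2 + 2x + 33/4
image of x^3: (155/8)x^3 + 4x^2 + 32x + 45/2
image of x^4: (417/16)x^4 + 9x^3 + 75x^2 + (543/4)x + 59/16
image of x^5: (1075/32)x^5 + 21x^4 + 133x^3 + (1109/2)x^2 - (541/8)x + 2975/16
the matrix is upper triangular; its diagonal is (2, 15/2, 53/4, 155/8, 417/16, 1075/32)
for a triangular matrix the eigenvalues are the diagonal entries, with algebraic multiplicity their repetition count

λ = 2 (multiplicity 1), λ = 15/2 (multiplicity 1), λ = 53/4 (multiplicity 1), λ = 155/8 (multiplicity 1), λ = 417/16 (multiplicity 1), λ = 1075/32 (multiplicity 1)


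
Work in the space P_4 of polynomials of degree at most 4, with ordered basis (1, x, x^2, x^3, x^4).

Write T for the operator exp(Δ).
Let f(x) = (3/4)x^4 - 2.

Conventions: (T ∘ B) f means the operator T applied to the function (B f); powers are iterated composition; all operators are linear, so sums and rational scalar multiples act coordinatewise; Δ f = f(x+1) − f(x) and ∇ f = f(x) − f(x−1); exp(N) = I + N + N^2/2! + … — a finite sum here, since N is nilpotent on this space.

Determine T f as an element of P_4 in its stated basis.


order-1 term: 3x^3 + (9/2)x^2 + 3x + 3/4
order-2 term: (9/2)x^2 + 9x + 21/4
order-3 term: 3x + 9/2
order-4 term: 3/4
the series for exp(Δ) f terminates at order 4
exp(Δ) f = (3/4)x^4 + 3x^3 + 9x^2 + 15x + 37/4

the result is g(x) = (3/4)x^4 + 3x^3 + 9x^2 + 15x + 37/4


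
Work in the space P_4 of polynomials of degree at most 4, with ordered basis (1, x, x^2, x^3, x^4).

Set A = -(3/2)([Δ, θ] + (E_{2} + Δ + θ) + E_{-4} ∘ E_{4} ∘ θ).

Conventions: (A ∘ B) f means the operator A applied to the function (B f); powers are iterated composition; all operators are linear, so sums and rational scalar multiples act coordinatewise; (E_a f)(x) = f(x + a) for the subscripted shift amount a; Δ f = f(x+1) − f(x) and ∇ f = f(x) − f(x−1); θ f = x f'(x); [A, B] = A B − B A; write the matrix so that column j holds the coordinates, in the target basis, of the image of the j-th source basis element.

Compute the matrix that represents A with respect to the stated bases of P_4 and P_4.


the matrix is [[-3/2, -6, -21/2, -18, -63/2]; [0, -9/2, -12, -63/2, -72]; [0, 0, -15/2, -18, -63]; [0, 0, 0, -21/2, -24]; [0, 0, 0, 0, -27/2]] (rows listed top to bottom)

image of 1: -3/2
image of x: -(9/2)x - 6
image of x^2: -(15/2)x^2 - 12x - 21/2
image of x^3: -(21/2)x^3 - 18x^2 - (63/2)x - 18
image of x^4: -(27/2)x^4 - 24x^3 - 63x^2 - 72x - 63/2
each image's coordinates form column j of the matrix


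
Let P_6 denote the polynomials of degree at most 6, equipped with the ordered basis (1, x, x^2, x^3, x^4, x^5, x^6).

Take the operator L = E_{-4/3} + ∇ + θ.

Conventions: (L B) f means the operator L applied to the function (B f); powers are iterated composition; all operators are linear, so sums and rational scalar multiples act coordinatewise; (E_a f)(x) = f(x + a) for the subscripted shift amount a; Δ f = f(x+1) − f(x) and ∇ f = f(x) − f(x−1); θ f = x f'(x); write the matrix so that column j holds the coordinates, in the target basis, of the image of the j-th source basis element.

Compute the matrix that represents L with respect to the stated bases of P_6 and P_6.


image of 1: 1
image of x: 2x - 1/3
image of x^2: 3x^2 - (2/3)x + 7/9
image of x^3: 4x^3 - x^2 + (7/3)x - 37/27
image of x^4: 5x^4 - (4/3)x^3 + (14/3)x^2 - (148/27)x + 175/81
image of x^5: 6x^5 - (5/3)x^4 + (70/9)x^3 - (370/27)x^2 + (875/81)x - 781/243
image of x^6: 7x^6 - 2x^5 + (35/3)x^4 - (740/27)x^3 + (875/27)x^2 - (1562/81)x + 3367/729
each image's coordinates form column j of the matrix

the matrix is [[1, -1/3, 7/9, -37/27, 175/81, -781/243, 3367/729]; [0, 2, -2/3, 7/3, -148/27, 875/81, -1562/81]; [0, 0, 3, -1, 14/3, -370/27, 875/27]; [0, 0, 0, 4, -4/3, 70/9, -740/27]; [0, 0, 0, 0, 5, -5/3, 35/3]; [0, 0, 0, 0, 0, 6, -2]; [0, 0, 0, 0, 0, 0, 7]] (rows listed top to bottom)


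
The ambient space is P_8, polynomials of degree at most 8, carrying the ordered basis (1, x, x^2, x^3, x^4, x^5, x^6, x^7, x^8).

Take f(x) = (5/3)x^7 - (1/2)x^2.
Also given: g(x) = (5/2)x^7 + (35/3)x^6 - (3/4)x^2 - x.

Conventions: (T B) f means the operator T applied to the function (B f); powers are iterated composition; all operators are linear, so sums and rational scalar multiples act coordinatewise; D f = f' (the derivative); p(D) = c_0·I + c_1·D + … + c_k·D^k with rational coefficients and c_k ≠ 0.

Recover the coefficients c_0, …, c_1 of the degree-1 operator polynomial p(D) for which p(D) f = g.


p(D) = (3/2)·I + D, i.e. c_0 = 3/2, c_1 = 1

D^0 f = (5/3)x^7 - (1/2)x^2
D^1 f = (35/3)x^6 - x
matching coefficients of g against c_0 f + c_1 Df + … from the top degree down determines the c_i
solution: c_0 = 3/2, c_1 = 1


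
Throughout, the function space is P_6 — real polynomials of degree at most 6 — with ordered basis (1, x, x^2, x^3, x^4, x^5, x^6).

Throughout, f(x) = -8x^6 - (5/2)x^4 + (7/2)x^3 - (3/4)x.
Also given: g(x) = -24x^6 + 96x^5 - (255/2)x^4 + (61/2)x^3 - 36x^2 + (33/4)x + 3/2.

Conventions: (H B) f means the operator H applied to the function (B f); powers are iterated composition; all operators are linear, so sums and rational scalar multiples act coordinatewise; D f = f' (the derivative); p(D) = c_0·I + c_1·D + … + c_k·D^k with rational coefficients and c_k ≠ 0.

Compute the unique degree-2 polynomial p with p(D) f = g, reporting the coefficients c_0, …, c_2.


D^0 f = -8x^6 - (5/2)x^4 + (7/2)x^3 - (3/4)x
D^1 f = -48x^5 - 10x^3 + (21/2)x^2 - 3/4
D^2 f = -240x^4 - 30x^2 + 21x
matching coefficients of g against c_0 f + c_1 Df + … from the top degree down determines the c_i
solution: c_0 = 3, c_1 = -2, c_2 = 1/2

p(D) = 3·I − 2·D + (1/2)·D^2, i.e. c_0 = 3, c_1 = -2, c_2 = 1/2


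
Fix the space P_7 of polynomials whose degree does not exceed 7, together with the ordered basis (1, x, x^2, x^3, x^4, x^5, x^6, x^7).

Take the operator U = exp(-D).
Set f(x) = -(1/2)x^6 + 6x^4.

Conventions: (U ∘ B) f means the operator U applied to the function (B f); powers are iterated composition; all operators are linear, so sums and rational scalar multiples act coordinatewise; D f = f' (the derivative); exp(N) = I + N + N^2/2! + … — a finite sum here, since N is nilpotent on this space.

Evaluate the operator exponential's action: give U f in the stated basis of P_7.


the image equals g(x) = -(1/2)x^6 + 3x^5 - (3/2)x^4 - 14x^3 + (57/2)x^2 - 21x + 11/2

order-1 term: 3x^5 - 24x^3
order-2 term: -(15/2)x^4 + 36x^2
order-3 term: 10x^3 - 24x
order-4 term: -(15/2)x^2 + 6
order-5 term: 3x
order-6 term: -1/2
the series for exp(-D) f terminates at order 6
exp(-D) f = -(1/2)x^6 + 3x^5 - (3/2)x^4 - 14x^3 + (57/2)x^2 - 21x + 11/2


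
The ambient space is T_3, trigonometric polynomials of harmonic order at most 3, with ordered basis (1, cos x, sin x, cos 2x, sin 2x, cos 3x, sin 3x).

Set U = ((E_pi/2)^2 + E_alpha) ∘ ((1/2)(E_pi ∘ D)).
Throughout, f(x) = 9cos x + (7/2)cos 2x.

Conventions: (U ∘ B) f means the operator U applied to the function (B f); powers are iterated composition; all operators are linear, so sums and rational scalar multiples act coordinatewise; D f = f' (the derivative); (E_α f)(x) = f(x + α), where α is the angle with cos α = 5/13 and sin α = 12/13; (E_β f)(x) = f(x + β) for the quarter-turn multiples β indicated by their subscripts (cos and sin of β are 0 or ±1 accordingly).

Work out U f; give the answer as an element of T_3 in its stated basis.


D f = -9sin x - 7sin 2x
E_pi D f = 9sin x - 7sin 2x
((1/2)(E_pi ∘ D)) f = (9/2)sin x - (7/2)sin 2x
E_pi/2 ((1/2)(E_pi ∘ D)) f = (9/2)cos x + (7/2)sin 2x
E_pi/2 E_pi/2 ((1/2)(E_pi ∘ D)) f = -(9/2)sin x - (7/2)sin 2x
E_alpha ((1/2)(E_pi ∘ D)) f = (54/13)cos x + (45/26)sin x - (420/169)cos 2x + (833/338)sin 2x
((E_pi/2)^2 + E_alpha) ((1/2)(E_pi ∘ D)) f = (54/13)cos x - (36/13)sin x - (420/169)cos 2x - (175/169)sin 2x

g(x) = (54/13)cos x - (36/13)sin x - (420/169)cos 2x - (175/169)sin 2x


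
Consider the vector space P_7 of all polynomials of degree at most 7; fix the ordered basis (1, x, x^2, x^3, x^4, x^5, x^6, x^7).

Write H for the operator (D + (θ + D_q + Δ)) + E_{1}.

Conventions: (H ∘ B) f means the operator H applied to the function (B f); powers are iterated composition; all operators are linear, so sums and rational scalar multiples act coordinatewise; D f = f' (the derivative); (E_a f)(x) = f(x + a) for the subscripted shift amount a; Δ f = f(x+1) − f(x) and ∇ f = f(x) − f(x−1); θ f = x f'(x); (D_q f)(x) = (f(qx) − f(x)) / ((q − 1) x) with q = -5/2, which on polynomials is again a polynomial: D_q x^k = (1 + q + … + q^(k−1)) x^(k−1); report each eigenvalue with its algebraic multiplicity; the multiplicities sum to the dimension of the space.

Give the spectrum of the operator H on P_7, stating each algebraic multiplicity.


λ = 1 (multiplicity 1), λ = 2 (multiplicity 1), λ = 3 (multiplicity 1), λ = 4 (multiplicity 1), λ = 5 (multiplicity 1), λ = 6 (multiplicity 1), λ = 7 (multiplicity 1), λ = 8 (multiplicity 1)

image of 1: 1
image of x: 2x + 4
image of x^2: 3x^2 + (9/2)x + 2
image of x^3: 4x^3 + (55/4)x^2 + 6x + 2
image of x^4: 5x^4 + (9/8)x^3 + 12x^2 + 8x + 2
image of x^5: 6x^5 + (691/16)x^4 + 20x^3 + 20x^2 + 10x + 2
image of x^6: 7x^6 - (1647/32)x^5 + 30x^4 + 40x^3 + 30x^2 + 12x + 2
image of x^7: 8x^7 + (12523/64)x^6 + 42x^5 + 70x^4 + 70x^3 + 42x^2 + 14x + 2
the matrix is upper triangular; its diagonal is (1, 2, 3, 4, 5, 6, 7, 8)
for a triangular matrix the eigenvalues are the diagonal entries, with algebraic multiplicity their repetition count


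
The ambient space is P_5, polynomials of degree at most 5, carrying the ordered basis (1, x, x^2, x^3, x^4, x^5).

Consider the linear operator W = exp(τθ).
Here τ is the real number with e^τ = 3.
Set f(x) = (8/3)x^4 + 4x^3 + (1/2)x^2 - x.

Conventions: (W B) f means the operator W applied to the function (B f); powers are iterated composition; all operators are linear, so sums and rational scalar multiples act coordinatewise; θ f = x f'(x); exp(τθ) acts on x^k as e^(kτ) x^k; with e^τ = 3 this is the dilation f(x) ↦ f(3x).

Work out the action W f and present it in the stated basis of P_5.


exp(τθ) x^k = e^(kτ) x^k; with e^τ = 3 this sends x^k to 3^k x^k
x ↦ 3 x
x^2 ↦ 9 x^2
x^3 ↦ 27 x^3
x^4 ↦ 81 x^4
applying this coordinatewise to f: exp(τθ) f = 216x^4 + 108x^3 + (9/2)x^2 - 3x

g(x) = 216x^4 + 108x^3 + (9/2)x^2 - 3x


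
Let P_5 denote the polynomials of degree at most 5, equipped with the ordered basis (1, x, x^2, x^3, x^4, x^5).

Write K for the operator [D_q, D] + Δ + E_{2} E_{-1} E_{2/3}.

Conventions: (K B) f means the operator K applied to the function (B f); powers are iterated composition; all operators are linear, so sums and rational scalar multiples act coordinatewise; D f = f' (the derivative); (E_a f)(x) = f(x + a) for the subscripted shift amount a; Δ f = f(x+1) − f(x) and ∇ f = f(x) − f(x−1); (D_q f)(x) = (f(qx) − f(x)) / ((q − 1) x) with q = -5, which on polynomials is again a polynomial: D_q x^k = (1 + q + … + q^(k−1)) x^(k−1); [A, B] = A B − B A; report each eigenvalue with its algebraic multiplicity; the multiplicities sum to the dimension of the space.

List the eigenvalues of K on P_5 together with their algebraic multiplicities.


image of 1: 1
image of x: x + 8/3
image of x^2: x^2 + (16/3)x + 88/9
image of x^3: x^3 + 8x^2 - (128/3)x + 152/27
image of x^4: x^4 + (32/3)x^3 + (1256/3)x^2 + (608/27)x + 706/81
image of x^5: x^5 + (40/3)x^4 - (23096/9)x^3 + (1520/27)x^2 + (3530/81)x + 3368/243
the matrix is upper triangular; its diagonal is (1, 1, 1, 1, 1, 1)
for a triangular matrix the eigenvalues are the diagonal entries, with algebraic multiplicity their repetition count

λ = 1 (multiplicity 6)


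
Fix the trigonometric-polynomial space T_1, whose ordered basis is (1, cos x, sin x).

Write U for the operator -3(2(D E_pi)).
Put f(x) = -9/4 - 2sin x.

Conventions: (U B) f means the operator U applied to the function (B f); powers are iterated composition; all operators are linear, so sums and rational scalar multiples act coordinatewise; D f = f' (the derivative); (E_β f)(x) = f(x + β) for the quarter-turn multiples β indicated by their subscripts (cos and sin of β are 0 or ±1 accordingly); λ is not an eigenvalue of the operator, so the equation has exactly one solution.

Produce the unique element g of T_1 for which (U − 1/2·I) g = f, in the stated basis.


g(x) = 9/2 + (48/145)cos x + (4/145)sin x

write g with unknown coordinates in the stated basis and equate coefficients in (U − 1/2·I) g = f
solving from the highest basis element down gives g = 9/2 + (48/145)cos x + (4/145)sin x
check: U g = (24/145)cos x - (288/145)sin x
so U g − 1/2·g = -9/4 - 2sin x = f ✓


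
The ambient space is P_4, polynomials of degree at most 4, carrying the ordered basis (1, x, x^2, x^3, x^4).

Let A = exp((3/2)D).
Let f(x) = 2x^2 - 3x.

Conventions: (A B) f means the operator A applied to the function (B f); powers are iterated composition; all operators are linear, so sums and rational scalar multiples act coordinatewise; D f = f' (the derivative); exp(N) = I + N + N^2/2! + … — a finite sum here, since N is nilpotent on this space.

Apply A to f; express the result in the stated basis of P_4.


order-1 term: 6x - 9/2
order-2 term: 9/2
the series for exp((3/2)D) f terminates at order 2
exp((3/2)D) f = 2x^2 + 3x

g(x) = 2x^2 + 3x


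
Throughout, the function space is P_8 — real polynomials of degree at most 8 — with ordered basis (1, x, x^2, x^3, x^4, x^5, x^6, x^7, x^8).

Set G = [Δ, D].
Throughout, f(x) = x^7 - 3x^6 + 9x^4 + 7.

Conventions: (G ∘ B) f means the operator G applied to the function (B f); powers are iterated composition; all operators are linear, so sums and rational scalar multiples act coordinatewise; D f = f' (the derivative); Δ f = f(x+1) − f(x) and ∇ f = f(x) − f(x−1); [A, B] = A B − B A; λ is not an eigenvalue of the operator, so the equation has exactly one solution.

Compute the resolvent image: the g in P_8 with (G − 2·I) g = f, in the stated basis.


write g with unknown coordinates in the stated basis and equate coefficients in (G − 2·I) g = f
solving from the highest basis element down gives g = -(1/2)x^7 + (3/2)x^6 - (9/2)x^4 - 7/2
check: G g = 0
so G g − 2·g = x^7 - 3x^6 + 9x^4 + 7 = f ✓

the result is g(x) = -(1/2)x^7 + (3/2)x^6 - (9/2)x^4 - 7/2


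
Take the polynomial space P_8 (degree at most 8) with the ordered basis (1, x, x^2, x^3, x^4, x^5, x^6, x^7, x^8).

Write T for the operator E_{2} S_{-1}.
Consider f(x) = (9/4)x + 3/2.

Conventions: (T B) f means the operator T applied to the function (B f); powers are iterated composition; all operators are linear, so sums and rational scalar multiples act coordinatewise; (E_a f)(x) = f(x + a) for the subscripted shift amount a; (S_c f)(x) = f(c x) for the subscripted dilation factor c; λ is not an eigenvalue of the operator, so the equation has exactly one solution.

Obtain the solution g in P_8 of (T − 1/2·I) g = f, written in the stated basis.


write g with unknown coordinates in the stated basis and equate coefficients in (T − 1/2·I) g = f
solving from the highest basis element down gives g = -(3/2)x - 3
check: T g = (3/2)x
so T g − 1/2·g = (9/4)x + 3/2 = f ✓

g(x) = -(3/2)x - 3


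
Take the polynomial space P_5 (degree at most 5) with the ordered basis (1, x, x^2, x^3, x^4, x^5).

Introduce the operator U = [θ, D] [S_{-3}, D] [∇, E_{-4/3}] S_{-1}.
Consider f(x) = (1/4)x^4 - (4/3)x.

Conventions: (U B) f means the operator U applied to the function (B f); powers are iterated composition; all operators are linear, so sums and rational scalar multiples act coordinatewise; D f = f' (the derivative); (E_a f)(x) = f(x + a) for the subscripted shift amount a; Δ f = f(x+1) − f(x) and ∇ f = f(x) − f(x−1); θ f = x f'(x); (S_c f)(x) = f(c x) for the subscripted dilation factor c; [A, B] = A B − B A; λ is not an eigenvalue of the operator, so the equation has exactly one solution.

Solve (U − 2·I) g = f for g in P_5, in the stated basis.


write g with unknown coordinates in the stated basis and equate coefficients in (U − 2·I) g = f
solving from the highest basis element down gives g = -(1/8)x^4 + (2/3)x
check: U g = 0
so U g − 2·g = (1/4)x^4 - (4/3)x = f ✓

the image equals g(x) = -(1/8)x^4 + (2/3)x


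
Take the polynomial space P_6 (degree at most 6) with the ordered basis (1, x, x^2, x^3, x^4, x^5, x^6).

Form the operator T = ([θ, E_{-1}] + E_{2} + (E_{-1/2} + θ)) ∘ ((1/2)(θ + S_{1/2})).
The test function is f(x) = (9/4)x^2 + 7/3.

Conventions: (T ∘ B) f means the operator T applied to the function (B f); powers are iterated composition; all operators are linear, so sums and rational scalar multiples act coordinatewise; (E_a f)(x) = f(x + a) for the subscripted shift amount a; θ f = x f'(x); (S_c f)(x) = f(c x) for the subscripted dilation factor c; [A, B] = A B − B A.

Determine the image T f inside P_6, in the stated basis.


θ f = (9/2)x^2
S_{1/2} f = (9/16)x^2 + 7/3
(θ + S_{1/2}) f = (81/16)x^2 + 7/3
((1/2)(θ + S_{1/2})) f = (81/32)x^2 + 7/6
E_{-1} ((1/2)(θ + S_{1/2})) f = (81/32)x^2 - (81/16)x + 355/96
θ E_{-1} ((1/2)(θ + S_{1/2})) f = (81/16)x^2 - (81/16)x
θ ((1/2)(θ + S_{1/2})) f = (81/16)x^2
E_{-1} θ ((1/2)(θ + S_{1/2})) f = (81/16)x^2 - (81/8)x + 81/16
[θ, E_{-1}] ((1/2)(θ + S_{1/2})) f = (81/16)x - 81/16
E_{2} ((1/2)(θ + S_{1/2})) f = (81/32)x^2 + (81/8)x + 271/24
E_{-1/2} ((1/2)(θ + S_{1/2})) f = (81/32)x^2 - (81/32)x + 691/384
θ ((1/2)(θ + S_{1/2})) f = (81/16)x^2
(E_{-1/2} + θ) ((1/2)(θ + S_{1/2})) f = (243/32)x^2 - (81/32)x + 691/384
([θ, E_{-1}] + E_{2} + (E_{-1/2} + θ)) ((1/2)(θ + S_{1/2})) f = (81/8)x^2 + (405/32)x + 3083/384

the result is g(x) = (81/8)x^2 + (405/32)x + 3083/384


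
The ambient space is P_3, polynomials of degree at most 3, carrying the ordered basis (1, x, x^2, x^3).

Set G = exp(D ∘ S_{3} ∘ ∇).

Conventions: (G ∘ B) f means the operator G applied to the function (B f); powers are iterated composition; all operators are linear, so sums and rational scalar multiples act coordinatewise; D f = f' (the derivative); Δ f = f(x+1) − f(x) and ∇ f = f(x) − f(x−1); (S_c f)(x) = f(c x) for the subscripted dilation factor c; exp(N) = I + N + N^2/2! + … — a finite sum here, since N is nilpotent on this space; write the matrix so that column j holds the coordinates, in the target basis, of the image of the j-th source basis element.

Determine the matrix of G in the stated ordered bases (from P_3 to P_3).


image of 1: 1
image of x: x
image of x^2: x^2 + 6
image of x^3: x^3 + 54x - 9
each image's coordinates form column j of the matrix

the matrix is [[1, 0, 6, -9]; [0, 1, 0, 54]; [0, 0, 1, 0]; [0, 0, 0, 1]] (rows listed top to bottom)


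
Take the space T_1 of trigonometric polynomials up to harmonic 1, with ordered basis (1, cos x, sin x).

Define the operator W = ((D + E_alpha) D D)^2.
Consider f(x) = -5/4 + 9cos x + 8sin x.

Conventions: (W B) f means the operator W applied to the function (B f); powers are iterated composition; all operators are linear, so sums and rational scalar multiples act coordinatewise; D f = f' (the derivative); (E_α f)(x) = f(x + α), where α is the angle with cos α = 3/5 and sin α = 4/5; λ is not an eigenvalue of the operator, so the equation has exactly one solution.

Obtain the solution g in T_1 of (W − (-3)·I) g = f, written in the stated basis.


write g with unknown coordinates in the stated basis and equate coefficients in (W − (-3)·I) g = f
solving from the highest basis element down gives g = -5/12 - (45/13)cos x + (170/39)sin x
check: W g = (252/13)cos x - (66/13)sin x
so W g − (-3)·g = -5/4 + 9cos x + 8sin x = f ✓

the image equals g(x) = -5/12 - (45/13)cos x + (170/39)sin x


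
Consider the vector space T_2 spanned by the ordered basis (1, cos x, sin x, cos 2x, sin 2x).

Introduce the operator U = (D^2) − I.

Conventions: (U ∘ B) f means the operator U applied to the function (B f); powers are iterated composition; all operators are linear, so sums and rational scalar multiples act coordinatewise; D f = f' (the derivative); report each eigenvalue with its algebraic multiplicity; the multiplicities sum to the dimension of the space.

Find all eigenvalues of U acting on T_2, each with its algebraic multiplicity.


λ = -5 (multiplicity 2), λ = -2 (multiplicity 2), λ = -1 (multiplicity 1)

image of 1: -1
image of cos x: -2cos x
image of sin x: -2sin x
image of cos 2x: -5cos 2x
image of sin 2x: -5sin 2x
the matrix is diagonal; its diagonal is (-1, -2, -2, -5, -5)
for a triangular matrix the eigenvalues are the diagonal entries, with algebraic multiplicity their repetition count


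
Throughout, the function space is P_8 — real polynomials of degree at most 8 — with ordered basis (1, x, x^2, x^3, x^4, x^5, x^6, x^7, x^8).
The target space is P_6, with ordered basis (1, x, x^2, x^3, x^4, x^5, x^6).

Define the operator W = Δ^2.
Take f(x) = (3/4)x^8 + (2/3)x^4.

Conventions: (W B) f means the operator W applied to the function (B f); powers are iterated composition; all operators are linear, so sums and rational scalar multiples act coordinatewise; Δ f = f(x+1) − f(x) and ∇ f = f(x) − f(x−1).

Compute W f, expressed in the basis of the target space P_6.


the result is g(x) = 42x^6 + 252x^5 + 735x^4 + 1260x^3 + 1310x^2 + 772x + 1199/6

Δ f = 6x^7 + 21x^6 + 42x^5 + (105/2)x^4 + (134/3)x^3 + 25x^2 + (26/3)x + 17/12
Δ Δ f = 42x^6 + 252x^5 + 735x^4 + 1260x^3 + 1310x^2 + 772x + 1199/6


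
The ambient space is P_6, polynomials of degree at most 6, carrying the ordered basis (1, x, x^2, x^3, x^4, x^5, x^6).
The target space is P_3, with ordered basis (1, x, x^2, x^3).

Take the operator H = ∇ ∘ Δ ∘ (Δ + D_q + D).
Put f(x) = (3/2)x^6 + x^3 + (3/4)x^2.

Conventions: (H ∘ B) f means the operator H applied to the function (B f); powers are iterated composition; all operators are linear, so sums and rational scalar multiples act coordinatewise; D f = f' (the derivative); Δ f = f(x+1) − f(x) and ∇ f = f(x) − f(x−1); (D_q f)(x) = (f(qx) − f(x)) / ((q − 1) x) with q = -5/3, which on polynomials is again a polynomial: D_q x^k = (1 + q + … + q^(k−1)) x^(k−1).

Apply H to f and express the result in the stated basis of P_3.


g(x) = (10540/81)x^3 + 270x^2 + (19850/81)x + 956/9

Δ f = 9x^5 + (45/2)x^4 + 30x^3 + (51/2)x^2 + (27/2)x + 13/4
D_q f = -(931/81)x^5 + (19/9)x^2 - (1/2)x
D f = 9x^5 + 3x^2 + (3/2)x
(Δ + D_q + D) f = (527/81)x^5 + (45/2)x^4 + 30x^3 + (551/18)x^2 + (29/2)x + 13/4
Δ (Δ + D_q + D) f = (2635/81)x^4 + (12560/81)x^3 + (23495/81)x^2 + (22174/81)x + 16867/162
∇ Δ (Δ + D_q + D) f = (10540/81)x^3 + 270x^2 + (19850/81)x + 956/9


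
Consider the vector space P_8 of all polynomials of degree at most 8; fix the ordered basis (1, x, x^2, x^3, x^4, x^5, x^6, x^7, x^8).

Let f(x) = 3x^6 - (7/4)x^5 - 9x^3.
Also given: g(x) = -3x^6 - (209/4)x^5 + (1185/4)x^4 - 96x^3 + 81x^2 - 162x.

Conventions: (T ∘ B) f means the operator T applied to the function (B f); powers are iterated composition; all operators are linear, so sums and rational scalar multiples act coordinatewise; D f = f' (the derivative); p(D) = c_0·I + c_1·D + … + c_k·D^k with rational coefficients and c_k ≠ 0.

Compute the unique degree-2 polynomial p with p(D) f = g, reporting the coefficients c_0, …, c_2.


D^0 f = 3x^6 - (7/4)x^5 - 9x^3
D^1 f = 18x^5 - (35/4)x^4 - 27x^2
D^2 f = 90x^4 - 35x^3 - 54x
matching coefficients of g against c_0 f + c_1 Df + … from the top degree down determines the c_i
solution: c_0 = -1, c_1 = -3, c_2 = 3

p(D) = -I − 3·D + 3·D^2, i.e. c_0 = -1, c_1 = -3, c_2 = 3


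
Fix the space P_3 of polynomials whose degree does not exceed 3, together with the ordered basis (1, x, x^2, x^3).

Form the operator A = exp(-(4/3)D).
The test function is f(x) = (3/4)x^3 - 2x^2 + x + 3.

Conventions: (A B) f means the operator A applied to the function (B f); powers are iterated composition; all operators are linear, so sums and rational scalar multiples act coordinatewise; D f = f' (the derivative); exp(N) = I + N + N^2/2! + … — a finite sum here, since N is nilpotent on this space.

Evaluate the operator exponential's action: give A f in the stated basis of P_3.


g(x) = (3/4)x^3 - 5x^2 + (31/3)x - 11/3

order-1 term: -3x^2 + (16/3)x - 4/3
order-2 term: 4x - 32/9
order-3 term: -16/9
the series for exp(-(4/3)D) f terminates at order 3
exp(-(4/3)D) f = (3/4)x^3 - 5x^2 + (31/3)x - 11/3


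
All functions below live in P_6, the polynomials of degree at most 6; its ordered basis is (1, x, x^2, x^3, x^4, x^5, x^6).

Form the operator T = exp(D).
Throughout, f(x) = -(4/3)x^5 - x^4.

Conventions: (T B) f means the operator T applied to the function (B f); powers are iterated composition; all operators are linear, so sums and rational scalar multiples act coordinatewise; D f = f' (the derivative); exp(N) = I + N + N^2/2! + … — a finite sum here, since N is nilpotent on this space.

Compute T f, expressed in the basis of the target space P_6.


order-1 term: -(20/3)x^4 - 4x^3
order-2 term: -(40/3)x^3 - 6x^2
order-3 term: -(40/3)x^2 - 4x
order-4 term: -(20/3)x - 1
order-5 term: -4/3
the series for exp(D) f terminates at order 5
exp(D) f = -(4/3)x^5 - (23/3)x^4 - (52/3)x^3 - (58/3)x^2 - (32/3)x - 7/3

the image equals g(x) = -(4/3)x^5 - (23/3)x^4 - (52/3)x^3 - (58/3)x^2 - (32/3)x - 7/3


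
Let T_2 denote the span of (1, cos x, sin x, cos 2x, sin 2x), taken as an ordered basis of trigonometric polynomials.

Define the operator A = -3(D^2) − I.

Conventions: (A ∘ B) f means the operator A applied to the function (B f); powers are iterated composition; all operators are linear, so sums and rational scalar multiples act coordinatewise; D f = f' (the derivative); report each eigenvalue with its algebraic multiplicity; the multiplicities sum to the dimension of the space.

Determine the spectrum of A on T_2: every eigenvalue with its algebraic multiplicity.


image of 1: -1
image of cos x: 2cos x
image of sin x: 2sin x
image of cos 2x: 11cos 2x
image of sin 2x: 11sin 2x
the matrix is diagonal; its diagonal is (-1, 2, 2, 11, 11)
for a triangular matrix the eigenvalues are the diagonal entries, with algebraic multiplicity their repetition count

λ = -1 (multiplicity 1), λ = 2 (multiplicity 2), λ = 11 (multiplicity 2)


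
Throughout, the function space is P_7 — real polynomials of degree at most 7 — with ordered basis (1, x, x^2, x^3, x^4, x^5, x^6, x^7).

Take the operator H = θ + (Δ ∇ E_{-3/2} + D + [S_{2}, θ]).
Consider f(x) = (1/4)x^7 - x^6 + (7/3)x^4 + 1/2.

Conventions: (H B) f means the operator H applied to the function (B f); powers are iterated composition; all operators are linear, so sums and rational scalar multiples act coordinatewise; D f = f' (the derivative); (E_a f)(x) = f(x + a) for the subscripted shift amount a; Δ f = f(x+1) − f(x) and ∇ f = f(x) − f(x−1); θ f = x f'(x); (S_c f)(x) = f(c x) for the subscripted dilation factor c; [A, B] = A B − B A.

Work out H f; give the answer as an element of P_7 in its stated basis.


g(x) = (7/4)x^7 - (17/4)x^6 + (9/2)x^5 - (1193/12)x^4 + (5317/12)x^3 - (6721/8)x^2 + (25549/32)x - 57169/192

θ f = (7/4)x^7 - 6x^6 + (28/3)x^4
E_{-3/2} f = (1/4)x^7 - (29/8)x^6 + (333/16)x^5 - (5851/96)x^4 + (6259/64)x^3 - (10791/128)x^2 + (8703/256)x - 1715/512
∇ E_{-3/2} f = (7/4)x^6 - 27x^5 + (2675/16)x^4 - (3199/6)x^3 + (59317/64)x^2 - (40001/48)x + 231731/768
Δ ∇ E_{-3/2} f = (21/2)x^5 - (435/4)x^4 + (1735/4)x^3 - (6721/8)x^2 + (25549/32)x - 57169/192
D f = (7/4)x^6 - 6x^5 + (28/3)x^3
θ f = (7/4)x^7 - 6x^6 + (28/3)x^4
S_{2} θ f = 224x^7 - 384x^6 + (448/3)x^4
S_{2} f = 32x^7 - 64x^6 + (112/3)x^4 + 1/2
θ S_{2} f = 224x^7 - 384x^6 + (448/3)x^4
[S_{2}, θ] f = 0
(Δ ∇ E_{-3/2} + D + [S_{2}, θ]) f = (7/4)x^6 + (9/2)x^5 - (435/4)x^4 + (5317/12)x^3 - (6721/8)x^2 + (25549/32)x - 57169/192
(θ + (Δ ∇ E_{-3/2} + D + [S_{2}, θ])) f = (7/4)x^7 - (17/4)x^6 + (9/2)x^5 - (1193/12)x^4 + (5317/12)x^3 - (6721/8)x^2 + (25549/32)x - 57169/192


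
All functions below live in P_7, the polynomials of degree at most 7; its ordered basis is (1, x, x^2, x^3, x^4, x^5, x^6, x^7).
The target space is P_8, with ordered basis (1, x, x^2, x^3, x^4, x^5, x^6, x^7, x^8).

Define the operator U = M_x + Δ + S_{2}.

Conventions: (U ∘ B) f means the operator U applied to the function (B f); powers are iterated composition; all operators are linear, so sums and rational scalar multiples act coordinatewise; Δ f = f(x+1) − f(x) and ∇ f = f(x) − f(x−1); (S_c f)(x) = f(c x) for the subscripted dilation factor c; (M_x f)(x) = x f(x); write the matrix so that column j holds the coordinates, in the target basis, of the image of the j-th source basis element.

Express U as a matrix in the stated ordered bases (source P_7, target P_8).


image of 1: x + 1
image of x: x^2 + 2x + 1
image of x^2: x^3 + 4x^2 + 2x + 1
image of x^3: x^4 + 8x^3 + 3x^2 + 3x + 1
image of x^4: x^5 + 16x^4 + 4x^3 + 6x^2 + 4x + 1
image of x^5: x^6 + 32x^5 + 5x^4 + 10x^3 + 10x^2 + 5x + 1
image of x^6: x^7 + 64x^6 + 6x^5 + 15x^4 + 20x^3 + 15x^2 + 6x + 1
image of x^7: x^8 + 128x^7 + 7x^6 + 21x^5 + 35x^4 + 35x^3 + 21x^2 + 7x + 1
each image's coordinates form column j of the matrix

the matrix is [[1, 1, 1, 1, 1, 1, 1, 1]; [1, 2, 2, 3, 4, 5, 6, 7]; [0, 1, 4, 3, 6, 10, 15, 21]; [0, 0, 1, 8, 4, 10, 20, 35]; [0, 0, 0, 1, 16, 5, 15, 35]; [0, 0, 0, 0, 1, 32, 6, 21]; [0, 0, 0, 0, 0, 1, 64, 7]; [0, 0, 0, 0, 0, 0, 1, 128]; [0, 0, 0, 0, 0, 0, 0, 1]] (rows listed top to bottom)


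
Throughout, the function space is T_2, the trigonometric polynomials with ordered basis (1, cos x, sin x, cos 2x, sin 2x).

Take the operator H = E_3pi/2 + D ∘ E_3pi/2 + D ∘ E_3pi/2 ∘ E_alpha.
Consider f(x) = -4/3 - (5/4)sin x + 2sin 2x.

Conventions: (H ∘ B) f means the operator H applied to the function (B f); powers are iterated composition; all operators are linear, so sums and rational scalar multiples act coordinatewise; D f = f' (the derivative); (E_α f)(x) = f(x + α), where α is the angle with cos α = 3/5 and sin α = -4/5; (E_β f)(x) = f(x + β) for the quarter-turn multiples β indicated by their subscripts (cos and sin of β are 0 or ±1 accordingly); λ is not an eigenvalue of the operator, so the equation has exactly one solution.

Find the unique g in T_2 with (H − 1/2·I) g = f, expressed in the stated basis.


the image equals g(x) = -8/3 - (45/89)cos x - (55/178)sin x + (32/153)cos 2x - (76/153)sin 2x

write g with unknown coordinates in the stated basis and equate coefficients in (H − 1/2·I) g = f
solving from the highest basis element down gives g = -8/3 - (45/89)cos x - (55/178)sin x + (32/153)cos 2x - (76/153)sin 2x
check: H g = -8/3 - (45/178)cos x - (125/89)sin x + (16/153)cos 2x + (268/153)sin 2x
so H g − 1/2·g = -4/3 - (5/4)sin x + 2sin 2x = f ✓


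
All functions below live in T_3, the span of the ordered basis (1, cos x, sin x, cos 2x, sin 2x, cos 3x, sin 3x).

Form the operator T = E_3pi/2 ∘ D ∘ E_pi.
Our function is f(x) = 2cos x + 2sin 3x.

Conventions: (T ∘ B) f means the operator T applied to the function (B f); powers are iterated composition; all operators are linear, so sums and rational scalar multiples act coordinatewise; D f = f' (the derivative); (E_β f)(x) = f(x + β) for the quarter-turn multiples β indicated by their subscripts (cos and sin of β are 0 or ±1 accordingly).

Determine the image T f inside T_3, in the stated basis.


E_pi f = -2cos x - 2sin 3x
D E_pi f = 2sin x - 6cos 3x
E_3pi/2 D E_pi f = -2cos x + 6sin 3x

the image equals g(x) = -2cos x + 6sin 3x


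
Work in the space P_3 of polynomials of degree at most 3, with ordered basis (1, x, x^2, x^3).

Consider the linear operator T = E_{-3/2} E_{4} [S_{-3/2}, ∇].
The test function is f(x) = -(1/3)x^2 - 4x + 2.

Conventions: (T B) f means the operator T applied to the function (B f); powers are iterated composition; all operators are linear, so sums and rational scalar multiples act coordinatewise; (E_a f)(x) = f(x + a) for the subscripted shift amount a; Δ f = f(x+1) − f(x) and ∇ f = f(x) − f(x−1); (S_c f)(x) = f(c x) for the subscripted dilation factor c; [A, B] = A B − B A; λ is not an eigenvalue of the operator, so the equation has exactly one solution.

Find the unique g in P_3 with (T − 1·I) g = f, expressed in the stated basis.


write g with unknown coordinates in the stated basis and equate coefficients in (T − 1·I) g = f
solving from the highest basis element down gives g = (1/3)x^2 + (3/2)x - 49/12
check: T g = -(5/2)x - 25/12
so T g − 1·g = -(1/3)x^2 - 4x + 2 = f ✓

the result is g(x) = (1/3)x^2 + (3/2)x - 49/12


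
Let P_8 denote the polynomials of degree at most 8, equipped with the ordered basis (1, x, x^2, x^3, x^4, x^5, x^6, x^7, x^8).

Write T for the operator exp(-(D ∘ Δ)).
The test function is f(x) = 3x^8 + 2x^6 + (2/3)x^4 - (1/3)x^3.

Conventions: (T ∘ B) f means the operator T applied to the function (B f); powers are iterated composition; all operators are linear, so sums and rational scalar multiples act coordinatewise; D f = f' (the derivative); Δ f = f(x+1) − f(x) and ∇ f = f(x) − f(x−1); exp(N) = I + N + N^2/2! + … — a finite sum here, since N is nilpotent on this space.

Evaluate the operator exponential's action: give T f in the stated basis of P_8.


g(x) = 3x^8 - 166x^6 - 504x^5 + (4862/3)x^4 + (27359/3)x^3 + 7288x^2 - 14634x - 44405/3

order-1 term: -168x^6 - 504x^5 - 900x^4 - 960x^3 - 632x^2 - 234x - 113/3
order-2 term: 2520x^4 + 10080x^3 + 18000x^2 + 15840x + 5636
order-3 term: -10080x^2 - 30240x - 25440
order-4 term: 5040
the series for exp(-(D ∘ Δ)) f terminates at order 4
exp(-(D ∘ Δ)) f = 3x^8 - 166x^6 - 504x^5 + (4862/3)x^4 + (27359/3)x^3 + 7288x^2 - 14634x - 44405/3


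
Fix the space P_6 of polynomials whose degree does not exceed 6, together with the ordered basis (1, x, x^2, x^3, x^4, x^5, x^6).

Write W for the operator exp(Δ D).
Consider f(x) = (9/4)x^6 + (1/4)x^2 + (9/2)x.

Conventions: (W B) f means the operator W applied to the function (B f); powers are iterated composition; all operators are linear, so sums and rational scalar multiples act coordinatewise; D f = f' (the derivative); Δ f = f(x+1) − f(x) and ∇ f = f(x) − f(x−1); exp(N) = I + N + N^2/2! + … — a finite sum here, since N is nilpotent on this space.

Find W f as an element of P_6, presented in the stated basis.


the image equals g(x) = (9/4)x^6 + (135/2)x^4 + 135x^3 + (2161/4)x^2 + 882x + 1513/2

order-1 term: (135/2)x^4 + 135x^3 + 135x^2 + (135/2)x + 14
order-2 term: 405x^2 + 810x + 945/2
order-3 term: 270
the series for exp(Δ D) f terminates at order 3
exp(Δ D) f = (9/4)x^6 + (135/2)x^4 + 135x^3 + (2161/4)x^2 + 882x + 1513/2


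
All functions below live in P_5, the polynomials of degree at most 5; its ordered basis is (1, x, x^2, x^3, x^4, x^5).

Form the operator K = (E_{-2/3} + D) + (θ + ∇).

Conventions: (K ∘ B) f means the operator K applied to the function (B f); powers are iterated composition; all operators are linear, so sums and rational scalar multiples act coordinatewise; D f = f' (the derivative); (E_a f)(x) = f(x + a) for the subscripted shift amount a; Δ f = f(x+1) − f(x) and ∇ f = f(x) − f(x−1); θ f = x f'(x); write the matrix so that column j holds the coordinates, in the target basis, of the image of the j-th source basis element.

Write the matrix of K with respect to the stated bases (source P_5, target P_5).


image of 1: 1
image of x: 2x + 4/3
image of x^2: 3x^2 + (8/3)x - 5/9
image of x^3: 4x^3 + 4x^2 - (5/3)x + 19/27
image of x^4: 5x^4 + (16/3)x^3 - (10/3)x^2 + (76/27)x - 65/81
image of x^5: 6x^5 + (20/3)x^4 - (50/9)x^3 + (190/27)x^2 - (325/81)x + 211/243
each image's coordinates form column j of the matrix

the matrix is [[1, 4/3, -5/9, 19/27, -65/81, 211/243]; [0, 2, 8/3, -5/3, 76/27, -325/81]; [0, 0, 3, 4, -10/3, 190/27]; [0, 0, 0, 4, 16/3, -50/9]; [0, 0, 0, 0, 5, 20/3]; [0, 0, 0, 0, 0, 6]] (rows listed top to bottom)


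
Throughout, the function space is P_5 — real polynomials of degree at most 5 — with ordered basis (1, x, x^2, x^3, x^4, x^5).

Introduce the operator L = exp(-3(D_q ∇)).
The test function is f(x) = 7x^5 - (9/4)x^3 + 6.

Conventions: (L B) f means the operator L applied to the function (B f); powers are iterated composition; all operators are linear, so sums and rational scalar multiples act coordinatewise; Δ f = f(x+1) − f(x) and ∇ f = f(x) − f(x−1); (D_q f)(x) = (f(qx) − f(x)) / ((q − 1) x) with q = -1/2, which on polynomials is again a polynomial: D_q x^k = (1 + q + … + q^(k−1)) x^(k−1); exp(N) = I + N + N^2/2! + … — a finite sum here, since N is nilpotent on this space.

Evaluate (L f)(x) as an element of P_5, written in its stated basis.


the result is g(x) = 7x^5 - (543/8)x^3 + (315/2)x^2 + (1689/32)x - 10833/16

order-1 term: -(525/8)x^3 + (315/2)x^2 - (759/8)x + 339/4
order-2 term: (4725/32)x - 12285/16
the series for exp(-3(D_q ∇)) f terminates at order 2
exp(-3(D_q ∇)) f = 7x^5 - (543/8)x^3 + (315/2)x^2 + (1689/32)x - 10833/16
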